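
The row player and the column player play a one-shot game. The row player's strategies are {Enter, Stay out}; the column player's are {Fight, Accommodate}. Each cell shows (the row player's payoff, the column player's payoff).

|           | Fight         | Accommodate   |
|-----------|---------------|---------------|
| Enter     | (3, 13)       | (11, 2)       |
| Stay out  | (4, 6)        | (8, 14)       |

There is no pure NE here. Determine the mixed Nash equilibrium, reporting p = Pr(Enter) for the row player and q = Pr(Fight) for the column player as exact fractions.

Each player's mixing probability is pinned down by making the *other* player indifferent.
The column player indifferent between Fight and Accommodate: p·13 + (1−p)·6 = p·2 + (1−p)·14 ⟹ 6 + 7p = 14 + (-12)p ⟹ p = 8/19.
The row player indifferent between Enter and Stay out: q·3 + (1−q)·11 = q·4 + (1−q)·8 ⟹ 11 + (-8)q = 8 + (-4)q ⟹ q = 3/4.

p = 8/19, q = 3/4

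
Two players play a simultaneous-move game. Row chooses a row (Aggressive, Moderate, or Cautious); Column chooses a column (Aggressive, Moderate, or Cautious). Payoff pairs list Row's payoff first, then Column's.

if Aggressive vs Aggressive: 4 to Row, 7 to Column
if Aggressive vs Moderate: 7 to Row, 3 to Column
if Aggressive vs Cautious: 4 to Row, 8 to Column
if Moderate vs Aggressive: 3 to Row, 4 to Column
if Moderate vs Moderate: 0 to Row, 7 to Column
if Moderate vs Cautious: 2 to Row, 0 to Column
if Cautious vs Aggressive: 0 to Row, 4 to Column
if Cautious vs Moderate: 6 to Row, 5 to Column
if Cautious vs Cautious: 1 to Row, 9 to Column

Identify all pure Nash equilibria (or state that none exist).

A profile is a Nash equilibrium when each player is best-responding to the other.
Row's best responses — vs Aggressive: Aggressive (payoff 4); vs Moderate: Aggressive (payoff 7); vs Cautious: Aggressive (payoff 4).
Column's best responses — vs Aggressive: Cautious (payoff 8); vs Moderate: Moderate (payoff 7); vs Cautious: Cautious (payoff 9).
The only mutual best response is (Aggressive, Cautious); neither player gains by switching there.

(Aggressive, Cautious)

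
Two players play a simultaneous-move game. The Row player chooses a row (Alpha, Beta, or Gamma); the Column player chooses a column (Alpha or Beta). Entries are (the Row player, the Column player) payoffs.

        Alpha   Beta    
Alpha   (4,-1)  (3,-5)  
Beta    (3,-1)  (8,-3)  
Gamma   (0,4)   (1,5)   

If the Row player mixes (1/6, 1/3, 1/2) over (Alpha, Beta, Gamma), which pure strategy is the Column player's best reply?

Alpha

The Column player's best reply maximizes expected payoff against the mix.
Alpha: (1/6)·(-1) + (1/3)·(-1) + (1/2)·4 = 3/2
Beta: (1/6)·(-5) + (1/3)·(-3) + (1/2)·5 = 2/3
Highest expected payoff is 3/2, from Alpha.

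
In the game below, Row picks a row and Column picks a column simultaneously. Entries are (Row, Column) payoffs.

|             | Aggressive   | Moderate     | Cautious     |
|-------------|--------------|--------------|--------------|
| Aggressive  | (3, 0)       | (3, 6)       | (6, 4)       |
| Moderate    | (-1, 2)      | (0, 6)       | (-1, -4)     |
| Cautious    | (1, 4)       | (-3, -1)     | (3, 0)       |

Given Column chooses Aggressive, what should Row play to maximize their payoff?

Aggressive

With Column fixed at Aggressive, Row's payoffs are: Aggressive → 3, Moderate → -1, Cautious → 1.
The maximum is 3, achieved by Aggressive.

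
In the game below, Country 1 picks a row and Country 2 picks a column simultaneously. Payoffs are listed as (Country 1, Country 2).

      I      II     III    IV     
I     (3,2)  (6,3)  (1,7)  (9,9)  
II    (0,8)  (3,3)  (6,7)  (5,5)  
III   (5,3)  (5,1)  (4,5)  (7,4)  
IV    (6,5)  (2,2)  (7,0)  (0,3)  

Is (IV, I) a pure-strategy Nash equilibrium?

Holding Country 2 at I: Country 1 gets 6 from IV, versus 3 from I, 0 from II, 5 from III. No profitable deviation for Country 1.
Holding Country 1 at IV: Country 2 gets 5 from I, versus 2 from II, 0 from III, 3 from IV. No profitable deviation for Country 2 either.

Yes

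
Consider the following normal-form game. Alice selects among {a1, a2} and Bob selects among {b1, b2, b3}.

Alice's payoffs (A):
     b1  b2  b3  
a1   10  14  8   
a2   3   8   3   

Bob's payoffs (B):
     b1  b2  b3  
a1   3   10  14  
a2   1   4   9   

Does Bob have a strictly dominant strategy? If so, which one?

b3

Check whether one of Bob's strategies beats all alternatives regardless of what the opponent does.
b3 strictly dominates: vs a1: 14 > each of {3, 10}; vs a2: 9 > each of {1, 4}.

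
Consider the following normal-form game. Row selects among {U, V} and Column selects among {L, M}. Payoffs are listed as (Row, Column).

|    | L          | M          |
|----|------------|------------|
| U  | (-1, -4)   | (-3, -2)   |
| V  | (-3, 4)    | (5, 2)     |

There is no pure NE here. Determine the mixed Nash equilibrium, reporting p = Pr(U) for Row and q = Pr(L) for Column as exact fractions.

p = 1/2, q = 4/5

Each player's mixing probability is pinned down by making the *other* player indifferent.
Column indifferent between L and M: p·(-4) + (1−p)·4 = p·(-2) + (1−p)·2 ⟹ 4 + (-8)p = 2 + (-4)p ⟹ p = 1/2.
Row indifferent between U and V: q·(-1) + (1−q)·(-3) = q·(-3) + (1−q)·5 ⟹ (-3) + 2q = 5 + (-8)q ⟹ q = 4/5.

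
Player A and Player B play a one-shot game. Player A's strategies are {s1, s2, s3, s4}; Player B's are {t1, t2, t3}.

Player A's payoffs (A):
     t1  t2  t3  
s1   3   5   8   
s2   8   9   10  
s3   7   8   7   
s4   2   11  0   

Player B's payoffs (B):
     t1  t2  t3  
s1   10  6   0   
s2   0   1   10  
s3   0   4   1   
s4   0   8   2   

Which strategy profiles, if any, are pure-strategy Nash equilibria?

(s2, t3) and (s4, t2)

Find each player's best response to every opponent strategy; NE are the intersections.
Player A's best responses — vs t1: s2 (payoff 8); vs t2: s4 (payoff 11); vs t3: s2 (payoff 10).
Player B's best responses — vs s1: t1 (payoff 10); vs s2: t3 (payoff 10); vs s3: t2 (payoff 4); vs s4: t2 (payoff 8).
Mutual best responses occur at (s2, t3) and (s4, t2); at each, neither player gains by switching.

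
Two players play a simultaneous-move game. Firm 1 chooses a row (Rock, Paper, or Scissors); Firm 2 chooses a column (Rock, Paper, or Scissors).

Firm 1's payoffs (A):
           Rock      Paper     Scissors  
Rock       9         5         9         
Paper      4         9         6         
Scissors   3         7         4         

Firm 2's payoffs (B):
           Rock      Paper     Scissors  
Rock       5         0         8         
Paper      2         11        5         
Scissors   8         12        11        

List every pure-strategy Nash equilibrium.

Find each player's best response to every opponent strategy; NE are the intersections.
Firm 1's best responses — vs Rock: Rock (payoff 9); vs Paper: Paper (payoff 9); vs Scissors: Rock (payoff 9).
Firm 2's best responses — vs Rock: Scissors (payoff 8); vs Paper: Paper (payoff 11); vs Scissors: Paper (payoff 12).
Mutual best responses occur at (Rock, Scissors) and (Paper, Paper); at each, neither player gains by switching.

(Rock, Scissors) and (Paper, Paper)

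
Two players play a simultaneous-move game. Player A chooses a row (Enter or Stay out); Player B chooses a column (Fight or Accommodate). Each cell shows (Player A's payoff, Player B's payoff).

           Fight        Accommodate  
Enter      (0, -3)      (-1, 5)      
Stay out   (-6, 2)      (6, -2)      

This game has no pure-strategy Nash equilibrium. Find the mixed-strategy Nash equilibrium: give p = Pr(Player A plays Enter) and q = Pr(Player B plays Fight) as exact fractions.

Each player's mixing probability is pinned down by making the *other* player indifferent.
Player B indifferent between Fight and Accommodate: p·(-3) + (1−p)·2 = p·5 + (1−p)·(-2) ⟹ 2 + (-5)p = (-2) + 7p ⟹ p = 1/3.
Player A indifferent between Enter and Stay out: q·0 + (1−q)·(-1) = q·(-6) + (1−q)·6 ⟹ (-1) + 1q = 6 + (-12)q ⟹ q = 7/13.

p = 1/3, q = 7/13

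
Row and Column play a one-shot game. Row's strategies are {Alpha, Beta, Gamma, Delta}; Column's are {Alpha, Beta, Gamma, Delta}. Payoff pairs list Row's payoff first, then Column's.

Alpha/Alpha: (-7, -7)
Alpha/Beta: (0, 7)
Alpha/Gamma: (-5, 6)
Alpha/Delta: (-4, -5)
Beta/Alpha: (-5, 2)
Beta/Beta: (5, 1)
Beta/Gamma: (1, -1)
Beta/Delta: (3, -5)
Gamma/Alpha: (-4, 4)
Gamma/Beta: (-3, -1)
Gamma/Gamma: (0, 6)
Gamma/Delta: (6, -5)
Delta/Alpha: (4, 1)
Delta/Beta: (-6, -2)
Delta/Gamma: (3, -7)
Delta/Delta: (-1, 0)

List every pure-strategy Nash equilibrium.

Find each player's best response to every opponent strategy; NE are the intersections.
Row's best responses — vs Alpha: Delta (payoff 4); vs Beta: Beta (payoff 5); vs Gamma: Delta (payoff 3); vs Delta: Gamma (payoff 6).
Column's best responses — vs Alpha: Beta (payoff 7); vs Beta: Alpha (payoff 2); vs Gamma: Gamma (payoff 6); vs Delta: Alpha (payoff 1).
The only mutual best response is (Delta, Alpha); neither player gains by switching there.

(Delta, Alpha)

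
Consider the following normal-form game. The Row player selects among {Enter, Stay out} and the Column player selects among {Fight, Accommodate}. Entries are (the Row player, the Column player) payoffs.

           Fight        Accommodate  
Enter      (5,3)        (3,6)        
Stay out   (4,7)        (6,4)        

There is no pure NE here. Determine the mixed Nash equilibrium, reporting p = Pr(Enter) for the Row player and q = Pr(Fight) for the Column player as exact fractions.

p = 1/2, q = 3/4

Each player's mixing probability is pinned down by making the *other* player indifferent.
The Column player indifferent between Fight and Accommodate: p·3 + (1−p)·7 = p·6 + (1−p)·4 ⟹ 7 + (-4)p = 4 + 2p ⟹ p = 1/2.
The Row player indifferent between Enter and Stay out: q·5 + (1−q)·3 = q·4 + (1−q)·6 ⟹ 3 + 2q = 6 + (-2)q ⟹ q = 3/4.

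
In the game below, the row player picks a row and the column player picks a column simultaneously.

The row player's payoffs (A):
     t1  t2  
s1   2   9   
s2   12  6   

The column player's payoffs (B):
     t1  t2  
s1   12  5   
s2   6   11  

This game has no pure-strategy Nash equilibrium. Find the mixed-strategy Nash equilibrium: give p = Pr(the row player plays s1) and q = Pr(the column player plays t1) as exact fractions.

Each player's mixing probability is pinned down by making the *other* player indifferent.
The column player indifferent between t1 and t2: p·12 + (1−p)·6 = p·5 + (1−p)·11 ⟹ 6 + 6p = 11 + (-6)p ⟹ p = 5/12.
The row player indifferent between s1 and s2: q·2 + (1−q)·9 = q·12 + (1−q)·6 ⟹ 9 + (-7)q = 6 + 6q ⟹ q = 3/13.

p = 5/12, q = 3/13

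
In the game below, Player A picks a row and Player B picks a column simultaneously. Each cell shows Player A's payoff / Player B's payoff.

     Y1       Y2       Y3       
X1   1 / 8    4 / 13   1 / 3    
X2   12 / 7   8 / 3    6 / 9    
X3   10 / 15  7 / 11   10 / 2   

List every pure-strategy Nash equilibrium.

Check mutual best responses: a cell is a NE iff neither player can gain by unilaterally deviating.
Player A's best responses — vs Y1: X2 (payoff 12); vs Y2: X2 (payoff 8); vs Y3: X3 (payoff 10).
Player B's best responses — vs X1: Y2 (payoff 13); vs X2: Y3 (payoff 9); vs X3: Y1 (payoff 15).
No cell has both players best-responding. For instance, Player A's best reply to Y2 is X2, but against X2 Player B prefers Y3 over Y2.

No pure-strategy Nash equilibrium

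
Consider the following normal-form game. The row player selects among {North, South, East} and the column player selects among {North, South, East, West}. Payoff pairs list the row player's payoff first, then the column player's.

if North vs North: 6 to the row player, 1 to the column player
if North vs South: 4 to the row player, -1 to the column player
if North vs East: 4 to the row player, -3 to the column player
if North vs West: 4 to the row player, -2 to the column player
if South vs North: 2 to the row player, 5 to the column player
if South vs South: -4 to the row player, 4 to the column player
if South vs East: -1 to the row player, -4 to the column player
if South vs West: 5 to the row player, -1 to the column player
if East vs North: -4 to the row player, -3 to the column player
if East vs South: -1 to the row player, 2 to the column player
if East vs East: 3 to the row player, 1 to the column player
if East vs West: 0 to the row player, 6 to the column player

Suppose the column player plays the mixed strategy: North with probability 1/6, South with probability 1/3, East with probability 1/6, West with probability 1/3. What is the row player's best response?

North

The row player's best reply maximizes expected payoff against the mix.
North: (1/6)·6 + (1/3)·4 + (1/6)·4 + (1/3)·4 = 13/3
South: (1/6)·2 + (1/3)·(-4) + (1/6)·(-1) + (1/3)·5 = 1/2
East: (1/6)·(-4) + (1/3)·(-1) + (1/6)·3 + (1/3)·0 = -1/2
Highest expected payoff is 13/3, from North.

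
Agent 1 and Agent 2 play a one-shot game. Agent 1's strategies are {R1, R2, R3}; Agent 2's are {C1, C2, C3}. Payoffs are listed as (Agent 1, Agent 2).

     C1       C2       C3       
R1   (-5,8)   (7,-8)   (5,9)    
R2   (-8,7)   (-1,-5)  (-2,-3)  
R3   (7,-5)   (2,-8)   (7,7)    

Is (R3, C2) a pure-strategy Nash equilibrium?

Holding Agent 2 at C2: Agent 1 gets 2 from R3 but could get 7 by switching to R1. Agent 1 has a profitable deviation.

No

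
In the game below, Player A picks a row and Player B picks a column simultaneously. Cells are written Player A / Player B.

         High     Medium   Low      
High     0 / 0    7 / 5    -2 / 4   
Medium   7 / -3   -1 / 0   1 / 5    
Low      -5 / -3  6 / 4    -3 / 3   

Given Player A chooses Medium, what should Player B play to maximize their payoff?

With Player A fixed at Medium, Player B's payoffs are: High → -3, Medium → 0, Low → 5.
The maximum is 5, achieved by Low.

Low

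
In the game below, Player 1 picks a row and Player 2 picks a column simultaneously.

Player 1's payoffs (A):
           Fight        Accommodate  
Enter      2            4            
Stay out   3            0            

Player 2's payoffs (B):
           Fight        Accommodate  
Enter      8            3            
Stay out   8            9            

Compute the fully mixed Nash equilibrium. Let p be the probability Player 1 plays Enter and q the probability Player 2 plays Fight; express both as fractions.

p = 1/6, q = 4/5

Each player's mixing probability is pinned down by making the *other* player indifferent.
Player 2 indifferent between Fight and Accommodate: p·8 + (1−p)·8 = p·3 + (1−p)·9 ⟹ 8 + 0p = 9 + (-6)p ⟹ p = 1/6.
Player 1 indifferent between Enter and Stay out: q·2 + (1−q)·4 = q·3 + (1−q)·0 ⟹ 4 + (-2)q = 0 + 3q ⟹ q = 4/5.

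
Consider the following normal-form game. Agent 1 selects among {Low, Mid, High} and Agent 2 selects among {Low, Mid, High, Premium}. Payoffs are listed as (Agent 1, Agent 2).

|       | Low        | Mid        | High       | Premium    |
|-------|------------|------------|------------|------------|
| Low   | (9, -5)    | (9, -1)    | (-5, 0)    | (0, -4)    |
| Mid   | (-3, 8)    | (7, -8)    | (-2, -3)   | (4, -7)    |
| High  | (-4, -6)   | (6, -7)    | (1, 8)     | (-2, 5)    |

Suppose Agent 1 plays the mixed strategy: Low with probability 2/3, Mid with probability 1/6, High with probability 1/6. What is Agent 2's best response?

High

Agent 2's best reply maximizes expected payoff against the mix.
Low: (2/3)·(-5) + (1/6)·8 + (1/6)·(-6) = -3
Mid: (2/3)·(-1) + (1/6)·(-8) + (1/6)·(-7) = -19/6
High: (2/3)·0 + (1/6)·(-3) + (1/6)·8 = 5/6
Premium: (2/3)·(-4) + (1/6)·(-7) + (1/6)·5 = -3
Highest expected payoff is 5/6, from High.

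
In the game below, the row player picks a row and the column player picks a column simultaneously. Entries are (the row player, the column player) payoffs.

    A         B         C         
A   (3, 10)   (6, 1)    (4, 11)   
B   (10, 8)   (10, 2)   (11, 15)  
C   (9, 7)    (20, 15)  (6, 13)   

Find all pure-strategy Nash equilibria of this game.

A profile is a Nash equilibrium when each player is best-responding to the other.
The row player's best responses — vs A: B (payoff 10); vs B: C (payoff 20); vs C: B (payoff 11).
The column player's best responses — vs A: C (payoff 11); vs B: C (payoff 15); vs C: B (payoff 15).
Mutual best responses occur at (B, C) and (C, B); at each, neither player gains by switching.

(B, C) and (C, B)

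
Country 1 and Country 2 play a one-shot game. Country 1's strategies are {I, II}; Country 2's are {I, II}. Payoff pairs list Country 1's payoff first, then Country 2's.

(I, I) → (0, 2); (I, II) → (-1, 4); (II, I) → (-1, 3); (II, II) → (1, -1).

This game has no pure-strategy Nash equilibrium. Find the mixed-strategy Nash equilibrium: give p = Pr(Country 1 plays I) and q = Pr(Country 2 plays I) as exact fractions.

p = 2/3, q = 2/3

Each player's mixing probability is pinned down by making the *other* player indifferent.
Country 2 indifferent between I and II: p·2 + (1−p)·3 = p·4 + (1−p)·(-1) ⟹ 3 + (-1)p = (-1) + 5p ⟹ p = 2/3.
Country 1 indifferent between I and II: q·0 + (1−q)·(-1) = q·(-1) + (1−q)·1 ⟹ (-1) + 1q = 1 + (-2)q ⟹ q = 2/3.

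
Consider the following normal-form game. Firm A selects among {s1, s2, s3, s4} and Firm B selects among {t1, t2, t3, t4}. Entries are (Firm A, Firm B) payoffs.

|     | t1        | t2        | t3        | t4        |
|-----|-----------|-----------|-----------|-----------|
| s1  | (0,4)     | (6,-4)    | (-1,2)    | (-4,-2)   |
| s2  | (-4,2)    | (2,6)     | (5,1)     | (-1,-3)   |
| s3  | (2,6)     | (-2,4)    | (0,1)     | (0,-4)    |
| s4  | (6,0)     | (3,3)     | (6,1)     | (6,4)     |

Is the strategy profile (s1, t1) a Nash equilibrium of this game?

No

Holding Firm B at t1: Firm A gets 0 from s1 but could get 6 by switching to s4. Firm A has a profitable deviation.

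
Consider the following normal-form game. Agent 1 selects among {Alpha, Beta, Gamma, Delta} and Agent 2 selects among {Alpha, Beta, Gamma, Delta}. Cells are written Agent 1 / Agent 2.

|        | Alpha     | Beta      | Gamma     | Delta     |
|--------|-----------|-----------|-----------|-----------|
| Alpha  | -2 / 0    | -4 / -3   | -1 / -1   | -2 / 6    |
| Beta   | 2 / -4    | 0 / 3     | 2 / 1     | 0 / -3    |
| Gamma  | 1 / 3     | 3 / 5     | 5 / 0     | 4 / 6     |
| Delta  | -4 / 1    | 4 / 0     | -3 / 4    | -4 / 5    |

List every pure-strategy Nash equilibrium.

(Gamma, Delta)

Find each player's best response to every opponent strategy; NE are the intersections.
Agent 1's best responses — vs Alpha: Beta (payoff 2); vs Beta: Delta (payoff 4); vs Gamma: Gamma (payoff 5); vs Delta: Gamma (payoff 4).
Agent 2's best responses — vs Alpha: Delta (payoff 6); vs Beta: Beta (payoff 3); vs Gamma: Delta (payoff 6); vs Delta: Delta (payoff 5).
The only mutual best response is (Gamma, Delta); neither player gains by switching there.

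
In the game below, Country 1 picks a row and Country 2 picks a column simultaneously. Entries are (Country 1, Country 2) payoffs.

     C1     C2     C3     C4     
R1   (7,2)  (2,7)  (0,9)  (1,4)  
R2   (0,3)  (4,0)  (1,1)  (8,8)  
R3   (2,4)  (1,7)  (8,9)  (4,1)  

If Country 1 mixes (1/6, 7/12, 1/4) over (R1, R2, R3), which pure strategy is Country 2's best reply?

Country 2's best reply maximizes expected payoff against the mix.
C1: (1/6)·2 + (7/12)·3 + (1/4)·4 = 37/12
C2: (1/6)·7 + (7/12)·0 + (1/4)·7 = 35/12
C3: (1/6)·9 + (7/12)·1 + (1/4)·9 = 13/3
C4: (1/6)·4 + (7/12)·8 + (1/4)·1 = 67/12
Highest expected payoff is 67/12, from C4.

C4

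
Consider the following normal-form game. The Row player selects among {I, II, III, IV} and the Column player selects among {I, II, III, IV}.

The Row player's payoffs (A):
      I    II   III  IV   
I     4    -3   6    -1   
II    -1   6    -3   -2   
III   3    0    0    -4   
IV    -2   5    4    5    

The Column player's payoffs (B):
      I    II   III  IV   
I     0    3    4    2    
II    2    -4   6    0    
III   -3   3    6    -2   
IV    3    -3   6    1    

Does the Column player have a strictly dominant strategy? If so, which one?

A strategy is strictly dominant if it gives the Column player a strictly higher payoff than every other strategy, against every choice by the opponent.
III strictly dominates: vs I: 4 > each of {0, 3, 2}; vs II: 6 > each of {2, -4, 0}; vs III: 6 > each of {-3, 3, -2}; vs IV: 6 > each of {3, -3, 1}.

III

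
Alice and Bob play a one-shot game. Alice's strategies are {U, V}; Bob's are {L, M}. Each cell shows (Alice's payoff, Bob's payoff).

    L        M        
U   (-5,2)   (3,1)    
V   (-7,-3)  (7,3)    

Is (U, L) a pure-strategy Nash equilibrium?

Holding Bob at L: Alice gets -5 from U, versus -7 from V. No profitable deviation for Alice.
Holding Alice at U: Bob gets 2 from L, versus 1 from M. No profitable deviation for Bob either.

Yes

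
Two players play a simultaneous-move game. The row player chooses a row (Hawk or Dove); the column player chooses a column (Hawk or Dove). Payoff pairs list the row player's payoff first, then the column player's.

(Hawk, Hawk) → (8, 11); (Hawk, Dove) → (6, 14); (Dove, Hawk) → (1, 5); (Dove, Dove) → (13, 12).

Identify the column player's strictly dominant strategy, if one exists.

Dove

Check whether one of the column player's strategies beats all alternatives regardless of what the opponent does.
Dove strictly dominates: vs Hawk: 14 > 11; vs Dove: 12 > 5.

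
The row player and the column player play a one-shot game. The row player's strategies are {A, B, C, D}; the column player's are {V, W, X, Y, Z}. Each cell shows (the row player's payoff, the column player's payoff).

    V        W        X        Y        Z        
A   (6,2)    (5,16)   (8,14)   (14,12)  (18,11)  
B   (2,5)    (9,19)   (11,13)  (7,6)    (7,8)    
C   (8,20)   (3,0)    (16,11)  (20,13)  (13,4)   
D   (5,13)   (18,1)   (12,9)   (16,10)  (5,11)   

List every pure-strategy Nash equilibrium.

Check mutual best responses: a cell is a NE iff neither player can gain by unilaterally deviating.
The row player's best responses — vs V: C (payoff 8); vs W: D (payoff 18); vs X: C (payoff 16); vs Y: C (payoff 20); vs Z: A (payoff 18).
The column player's best responses — vs A: W (payoff 16); vs B: W (payoff 19); vs C: V (payoff 20); vs D: V (payoff 13).
The only mutual best response is (C, V); neither player gains by switching there.

(C, V)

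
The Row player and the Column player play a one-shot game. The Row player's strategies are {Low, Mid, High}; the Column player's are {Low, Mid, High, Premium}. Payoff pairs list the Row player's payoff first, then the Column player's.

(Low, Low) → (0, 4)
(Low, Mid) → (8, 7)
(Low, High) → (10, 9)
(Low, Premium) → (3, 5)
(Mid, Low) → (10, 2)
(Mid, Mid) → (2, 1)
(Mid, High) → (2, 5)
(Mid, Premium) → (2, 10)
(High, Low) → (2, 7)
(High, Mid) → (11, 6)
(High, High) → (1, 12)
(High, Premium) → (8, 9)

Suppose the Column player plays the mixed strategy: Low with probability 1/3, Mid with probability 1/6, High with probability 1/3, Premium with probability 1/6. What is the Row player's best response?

Low

Compute the Row player's expected payoff from each pure strategy against the given mix.
Low: (1/3)·0 + (1/6)·8 + (1/3)·10 + (1/6)·3 = 31/6
Mid: (1/3)·10 + (1/6)·2 + (1/3)·2 + (1/6)·2 = 14/3
High: (1/3)·2 + (1/6)·11 + (1/3)·1 + (1/6)·8 = 25/6
Highest expected payoff is 31/6, from Low.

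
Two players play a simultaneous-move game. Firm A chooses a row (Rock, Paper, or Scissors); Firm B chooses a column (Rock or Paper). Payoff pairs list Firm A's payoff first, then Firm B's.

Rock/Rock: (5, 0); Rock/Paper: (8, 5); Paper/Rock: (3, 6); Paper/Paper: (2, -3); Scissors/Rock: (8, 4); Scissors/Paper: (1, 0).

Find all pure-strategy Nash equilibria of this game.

A profile is a Nash equilibrium when each player is best-responding to the other.
Firm A's best responses — vs Rock: Scissors (payoff 8); vs Paper: Rock (payoff 8).
Firm B's best responses — vs Rock: Paper (payoff 5); vs Paper: Rock (payoff 6); vs Scissors: Rock (payoff 4).
Mutual best responses occur at (Rock, Paper) and (Scissors, Rock); at each, neither player gains by switching.

(Rock, Paper) and (Scissors, Rock)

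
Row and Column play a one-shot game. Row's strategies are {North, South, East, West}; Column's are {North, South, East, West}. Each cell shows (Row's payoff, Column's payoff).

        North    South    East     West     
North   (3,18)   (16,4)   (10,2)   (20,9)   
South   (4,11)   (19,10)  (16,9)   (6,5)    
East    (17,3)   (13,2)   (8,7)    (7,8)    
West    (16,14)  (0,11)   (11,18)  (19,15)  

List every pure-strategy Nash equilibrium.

A profile is a Nash equilibrium when each player is best-responding to the other.
Row's best responses — vs North: East (payoff 17); vs South: South (payoff 19); vs East: South (payoff 16); vs West: North (payoff 20).
Column's best responses — vs North: North (payoff 18); vs South: North (payoff 11); vs East: West (payoff 8); vs West: East (payoff 18).
No cell has both players best-responding. For instance, Row's best reply to South is South, but against South Column prefers North over South.

None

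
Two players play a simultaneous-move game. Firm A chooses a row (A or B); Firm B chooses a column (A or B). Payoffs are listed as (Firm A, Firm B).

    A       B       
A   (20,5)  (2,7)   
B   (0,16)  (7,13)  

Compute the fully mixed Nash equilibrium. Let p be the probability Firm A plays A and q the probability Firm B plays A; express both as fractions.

p = 3/5, q = 1/5

In a mixed NE each player is indifferent between their pure strategies, so the opponent's mix sets the indifference.
Firm B indifferent between A and B: p·5 + (1−p)·16 = p·7 + (1−p)·13 ⟹ 16 + (-11)p = 13 + (-6)p ⟹ p = 3/5.
Firm A indifferent between A and B: q·20 + (1−q)·2 = q·0 + (1−q)·7 ⟹ 2 + 18q = 7 + (-7)q ⟹ q = 1/5.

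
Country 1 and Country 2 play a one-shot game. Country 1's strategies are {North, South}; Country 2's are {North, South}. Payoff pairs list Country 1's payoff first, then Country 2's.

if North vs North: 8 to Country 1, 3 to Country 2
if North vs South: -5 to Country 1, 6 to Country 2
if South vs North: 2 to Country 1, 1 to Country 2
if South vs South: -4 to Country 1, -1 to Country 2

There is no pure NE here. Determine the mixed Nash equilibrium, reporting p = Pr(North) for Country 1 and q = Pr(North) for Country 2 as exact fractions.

In a mixed NE each player is indifferent between their pure strategies, so the opponent's mix sets the indifference.
Country 2 indifferent between North and South: p·3 + (1−p)·1 = p·6 + (1−p)·(-1) ⟹ 1 + 2p = (-1) + 7p ⟹ p = 2/5.
Country 1 indifferent between North and South: q·8 + (1−q)·(-5) = q·2 + (1−q)·(-4) ⟹ (-5) + 13q = (-4) + 6q ⟹ q = 1/7.

p = 2/5, q = 1/7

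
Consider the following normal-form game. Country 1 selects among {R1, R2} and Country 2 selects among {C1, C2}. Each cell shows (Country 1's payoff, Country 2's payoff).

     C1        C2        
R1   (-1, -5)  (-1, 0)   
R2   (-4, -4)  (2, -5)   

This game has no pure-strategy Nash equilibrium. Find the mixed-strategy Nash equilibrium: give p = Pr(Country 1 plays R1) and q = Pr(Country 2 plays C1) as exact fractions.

p = 1/6, q = 1/2

Each player's mixing probability is pinned down by making the *other* player indifferent.
Country 2 indifferent between C1 and C2: p·(-5) + (1−p)·(-4) = p·0 + (1−p)·(-5) ⟹ (-4) + (-1)p = (-5) + 5p ⟹ p = 1/6.
Country 1 indifferent between R1 and R2: q·(-1) + (1−q)·(-1) = q·(-4) + (1−q)·2 ⟹ (-1) + 0q = 2 + (-6)q ⟹ q = 1/2.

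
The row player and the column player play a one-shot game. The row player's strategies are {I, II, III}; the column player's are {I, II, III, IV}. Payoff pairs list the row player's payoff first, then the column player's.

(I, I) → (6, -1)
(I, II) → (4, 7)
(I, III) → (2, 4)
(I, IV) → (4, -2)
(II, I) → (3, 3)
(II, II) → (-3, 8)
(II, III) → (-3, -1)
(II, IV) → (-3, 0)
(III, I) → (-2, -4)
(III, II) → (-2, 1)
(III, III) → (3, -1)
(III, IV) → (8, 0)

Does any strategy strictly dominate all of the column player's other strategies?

Check whether one of the column player's strategies beats all alternatives regardless of what the opponent does.
II strictly dominates: vs I: 7 > each of {-1, 4, -2}; vs II: 8 > each of {3, -1, 0}; vs III: 1 > each of {-4, -1, 0}.

II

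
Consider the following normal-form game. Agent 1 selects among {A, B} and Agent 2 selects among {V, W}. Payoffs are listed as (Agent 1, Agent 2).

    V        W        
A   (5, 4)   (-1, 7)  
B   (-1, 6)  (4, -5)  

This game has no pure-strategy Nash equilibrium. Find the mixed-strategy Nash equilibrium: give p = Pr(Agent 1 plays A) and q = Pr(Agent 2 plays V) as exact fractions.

p = 11/14, q = 5/11

Each player's mixing probability is pinned down by making the *other* player indifferent.
Agent 2 indifferent between V and W: p·4 + (1−p)·6 = p·7 + (1−p)·(-5) ⟹ 6 + (-2)p = (-5) + 12p ⟹ p = 11/14.
Agent 1 indifferent between A and B: q·5 + (1−q)·(-1) = q·(-1) + (1−q)·4 ⟹ (-1) + 6q = 4 + (-5)q ⟹ q = 5/11.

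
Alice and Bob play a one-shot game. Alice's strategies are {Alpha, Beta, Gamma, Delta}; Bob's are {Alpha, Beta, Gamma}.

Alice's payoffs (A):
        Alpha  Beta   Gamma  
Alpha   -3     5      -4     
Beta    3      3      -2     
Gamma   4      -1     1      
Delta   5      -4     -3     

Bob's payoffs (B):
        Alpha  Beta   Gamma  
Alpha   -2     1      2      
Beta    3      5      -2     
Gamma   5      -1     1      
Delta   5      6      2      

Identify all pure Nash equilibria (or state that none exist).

No pure-strategy Nash equilibrium

A profile is a Nash equilibrium when each player is best-responding to the other.
Alice's best responses — vs Alpha: Delta (payoff 5); vs Beta: Alpha (payoff 5); vs Gamma: Gamma (payoff 1).
Bob's best responses — vs Alpha: Gamma (payoff 2); vs Beta: Beta (payoff 5); vs Gamma: Alpha (payoff 5); vs Delta: Beta (payoff 6).
No cell has both players best-responding. For instance, Alice's best reply to Beta is Alpha, but against Alpha Bob prefers Gamma over Beta.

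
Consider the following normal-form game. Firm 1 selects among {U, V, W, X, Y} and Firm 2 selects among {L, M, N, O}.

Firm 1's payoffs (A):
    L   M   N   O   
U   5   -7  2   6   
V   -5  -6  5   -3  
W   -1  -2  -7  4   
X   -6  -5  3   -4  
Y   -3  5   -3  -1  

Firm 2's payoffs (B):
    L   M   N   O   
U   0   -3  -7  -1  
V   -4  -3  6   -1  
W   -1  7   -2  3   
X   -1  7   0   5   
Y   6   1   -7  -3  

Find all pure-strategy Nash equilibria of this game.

Find each player's best response to every opponent strategy; NE are the intersections.
Firm 1's best responses — vs L: U (payoff 5); vs M: Y (payoff 5); vs N: V (payoff 5); vs O: U (payoff 6).
Firm 2's best responses — vs U: L (payoff 0); vs V: N (payoff 6); vs W: M (payoff 7); vs X: M (payoff 7); vs Y: L (payoff 6).
Mutual best responses occur at (U, L) and (V, N); at each, neither player gains by switching.

(U, L) and (V, N)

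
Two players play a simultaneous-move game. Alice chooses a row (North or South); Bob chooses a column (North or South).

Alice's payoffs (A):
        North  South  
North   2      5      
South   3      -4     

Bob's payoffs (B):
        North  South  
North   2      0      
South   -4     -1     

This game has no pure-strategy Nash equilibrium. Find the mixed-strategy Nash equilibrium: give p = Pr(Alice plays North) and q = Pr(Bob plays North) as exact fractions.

In a mixed NE each player is indifferent between their pure strategies, so the opponent's mix sets the indifference.
Bob indifferent between North and South: p·2 + (1−p)·(-4) = p·0 + (1−p)·(-1) ⟹ (-4) + 6p = (-1) + 1p ⟹ p = 3/5.
Alice indifferent between North and South: q·2 + (1−q)·5 = q·3 + (1−q)·(-4) ⟹ 5 + (-3)q = (-4) + 7q ⟹ q = 9/10.

p = 3/5, q = 9/10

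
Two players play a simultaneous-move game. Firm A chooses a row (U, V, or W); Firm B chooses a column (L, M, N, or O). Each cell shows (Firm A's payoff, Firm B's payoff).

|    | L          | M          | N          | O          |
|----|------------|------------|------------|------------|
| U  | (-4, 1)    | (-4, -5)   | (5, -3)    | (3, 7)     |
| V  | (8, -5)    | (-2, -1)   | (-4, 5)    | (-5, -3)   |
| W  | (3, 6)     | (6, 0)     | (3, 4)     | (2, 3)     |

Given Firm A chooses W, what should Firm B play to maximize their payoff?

With Firm A fixed at W, Firm B's payoffs are: L → 6, M → 0, N → 4, O → 3.
The maximum is 6, achieved by L.

L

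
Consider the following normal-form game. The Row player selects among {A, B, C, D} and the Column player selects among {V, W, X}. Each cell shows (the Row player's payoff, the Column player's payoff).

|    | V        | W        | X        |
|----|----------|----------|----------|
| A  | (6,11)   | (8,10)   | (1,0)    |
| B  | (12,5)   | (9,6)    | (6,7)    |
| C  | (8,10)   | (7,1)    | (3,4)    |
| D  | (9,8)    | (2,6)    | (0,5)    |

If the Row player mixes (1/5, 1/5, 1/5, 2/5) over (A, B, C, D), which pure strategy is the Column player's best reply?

V

The Column player's best reply maximizes expected payoff against the mix.
V: (1/5)·11 + (1/5)·5 + (1/5)·10 + (2/5)·8 = 42/5
W: (1/5)·10 + (1/5)·6 + (1/5)·1 + (2/5)·6 = 29/5
X: (1/5)·0 + (1/5)·7 + (1/5)·4 + (2/5)·5 = 21/5
Highest expected payoff is 42/5, from V.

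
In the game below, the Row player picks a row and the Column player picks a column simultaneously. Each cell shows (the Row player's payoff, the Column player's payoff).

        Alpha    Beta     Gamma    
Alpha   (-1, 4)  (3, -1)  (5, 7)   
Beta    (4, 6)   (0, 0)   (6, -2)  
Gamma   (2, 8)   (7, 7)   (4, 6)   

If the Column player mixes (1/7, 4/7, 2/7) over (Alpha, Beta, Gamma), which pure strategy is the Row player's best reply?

The Row player's best reply maximizes expected payoff against the mix.
Alpha: (1/7)·(-1) + (4/7)·3 + (2/7)·5 = 3
Beta: (1/7)·4 + (4/7)·0 + (2/7)·6 = 16/7
Gamma: (1/7)·2 + (4/7)·7 + (2/7)·4 = 38/7
Highest expected payoff is 38/7, from Gamma.

Gamma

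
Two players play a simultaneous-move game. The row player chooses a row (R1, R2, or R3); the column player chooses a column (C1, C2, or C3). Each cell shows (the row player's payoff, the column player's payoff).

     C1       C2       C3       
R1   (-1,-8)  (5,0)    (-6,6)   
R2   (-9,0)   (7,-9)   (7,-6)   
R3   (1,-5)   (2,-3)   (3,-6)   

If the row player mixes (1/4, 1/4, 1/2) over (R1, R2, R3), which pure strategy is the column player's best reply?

Compute the column player's expected payoff from each pure strategy against the given mix.
C1: (1/4)·(-8) + (1/4)·0 + (1/2)·(-5) = -9/2
C2: (1/4)·0 + (1/4)·(-9) + (1/2)·(-3) = -15/4
C3: (1/4)·6 + (1/4)·(-6) + (1/2)·(-6) = -3
Highest expected payoff is -3, from C3.

C3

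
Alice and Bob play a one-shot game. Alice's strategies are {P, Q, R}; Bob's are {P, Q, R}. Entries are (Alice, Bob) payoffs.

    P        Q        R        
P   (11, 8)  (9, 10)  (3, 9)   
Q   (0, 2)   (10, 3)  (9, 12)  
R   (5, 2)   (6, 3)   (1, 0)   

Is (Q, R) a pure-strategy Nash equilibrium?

Yes

Holding Bob at R: Alice gets 9 from Q, versus 3 from P, 1 from R. No profitable deviation for Alice.
Holding Alice at Q: Bob gets 12 from R, versus 2 from P, 3 from Q. No profitable deviation for Bob either.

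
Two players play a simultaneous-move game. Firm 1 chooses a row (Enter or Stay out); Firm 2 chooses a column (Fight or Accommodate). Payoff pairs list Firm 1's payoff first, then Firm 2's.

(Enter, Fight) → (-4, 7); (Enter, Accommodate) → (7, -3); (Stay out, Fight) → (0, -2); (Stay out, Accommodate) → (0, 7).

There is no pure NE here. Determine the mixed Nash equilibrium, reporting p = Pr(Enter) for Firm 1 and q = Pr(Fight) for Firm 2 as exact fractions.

Each player's mixing probability is pinned down by making the *other* player indifferent.
Firm 2 indifferent between Fight and Accommodate: p·7 + (1−p)·(-2) = p·(-3) + (1−p)·7 ⟹ (-2) + 9p = 7 + (-10)p ⟹ p = 9/19.
Firm 1 indifferent between Enter and Stay out: q·(-4) + (1−q)·7 = q·0 + (1−q)·0 ⟹ 7 + (-11)q = 0 + 0q ⟹ q = 7/11.

p = 9/19, q = 7/11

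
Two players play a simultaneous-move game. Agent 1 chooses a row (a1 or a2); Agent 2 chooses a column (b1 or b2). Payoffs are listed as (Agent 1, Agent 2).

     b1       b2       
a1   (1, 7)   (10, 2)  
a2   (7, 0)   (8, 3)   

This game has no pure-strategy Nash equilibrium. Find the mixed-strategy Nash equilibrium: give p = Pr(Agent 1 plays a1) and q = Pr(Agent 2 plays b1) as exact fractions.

p = 3/8, q = 1/4

Each player's mixing probability is pinned down by making the *other* player indifferent.
Agent 2 indifferent between b1 and b2: p·7 + (1−p)·0 = p·2 + (1−p)·3 ⟹ 0 + 7p = 3 + (-1)p ⟹ p = 3/8.
Agent 1 indifferent between a1 and a2: q·1 + (1−q)·10 = q·7 + (1−q)·8 ⟹ 10 + (-9)q = 8 + (-1)q ⟹ q = 1/4.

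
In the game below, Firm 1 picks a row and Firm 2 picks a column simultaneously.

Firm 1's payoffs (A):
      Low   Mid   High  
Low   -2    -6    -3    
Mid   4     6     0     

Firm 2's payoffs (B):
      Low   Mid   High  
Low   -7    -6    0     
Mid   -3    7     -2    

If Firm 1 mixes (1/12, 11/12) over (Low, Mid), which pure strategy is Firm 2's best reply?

Compute Firm 2's expected payoff from each pure strategy against the given mix.
Low: (1/12)·(-7) + (11/12)·(-3) = -10/3
Mid: (1/12)·(-6) + (11/12)·7 = 71/12
High: (1/12)·0 + (11/12)·(-2) = -11/6
Highest expected payoff is 71/12, from Mid.

Mid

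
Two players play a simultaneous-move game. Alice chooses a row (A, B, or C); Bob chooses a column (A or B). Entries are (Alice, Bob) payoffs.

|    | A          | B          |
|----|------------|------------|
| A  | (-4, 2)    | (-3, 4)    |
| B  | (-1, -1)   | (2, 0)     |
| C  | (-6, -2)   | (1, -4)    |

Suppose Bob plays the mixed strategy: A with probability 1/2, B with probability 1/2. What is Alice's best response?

B

Compute Alice's expected payoff from each pure strategy against the given mix.
A: (1/2)·(-4) + (1/2)·(-3) = -7/2
B: (1/2)·(-1) + (1/2)·2 = 1/2
C: (1/2)·(-6) + (1/2)·1 = -5/2
Highest expected payoff is 1/2, from B.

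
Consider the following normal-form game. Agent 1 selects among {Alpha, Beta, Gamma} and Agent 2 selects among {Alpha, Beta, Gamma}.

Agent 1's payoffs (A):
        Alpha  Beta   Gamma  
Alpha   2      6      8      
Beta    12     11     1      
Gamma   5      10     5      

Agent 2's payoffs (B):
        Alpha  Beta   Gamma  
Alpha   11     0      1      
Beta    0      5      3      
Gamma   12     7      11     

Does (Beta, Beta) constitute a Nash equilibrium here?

Holding Agent 2 at Beta: Agent 1 gets 11 from Beta, versus 6 from Alpha, 10 from Gamma. No profitable deviation for Agent 1.
Holding Agent 1 at Beta: Agent 2 gets 5 from Beta, versus 0 from Alpha, 3 from Gamma. No profitable deviation for Agent 2 either.

Yes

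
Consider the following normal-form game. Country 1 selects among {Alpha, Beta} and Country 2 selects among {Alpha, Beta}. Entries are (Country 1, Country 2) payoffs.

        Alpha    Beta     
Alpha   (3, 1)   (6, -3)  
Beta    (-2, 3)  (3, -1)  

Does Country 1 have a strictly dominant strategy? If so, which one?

Alpha

Check whether one of Country 1's strategies beats all alternatives regardless of what the opponent does.
Alpha strictly dominates: vs Alpha: 3 > -2; vs Beta: 6 > 3.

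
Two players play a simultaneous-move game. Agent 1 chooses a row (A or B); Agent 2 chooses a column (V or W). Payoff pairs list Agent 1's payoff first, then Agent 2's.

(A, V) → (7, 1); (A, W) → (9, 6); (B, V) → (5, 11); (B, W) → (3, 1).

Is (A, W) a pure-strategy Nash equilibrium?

Holding Agent 2 at W: Agent 1 gets 9 from A, versus 3 from B. No profitable deviation for Agent 1.
Holding Agent 1 at A: Agent 2 gets 6 from W, versus 1 from V. No profitable deviation for Agent 2 either.

Yes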